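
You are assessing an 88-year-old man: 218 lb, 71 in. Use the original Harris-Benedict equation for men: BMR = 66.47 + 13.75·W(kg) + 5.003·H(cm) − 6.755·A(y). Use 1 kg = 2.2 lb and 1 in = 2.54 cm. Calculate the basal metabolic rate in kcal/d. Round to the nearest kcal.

1737 kcal/d

Convert to metric: weight = 218 ÷ 2.2 = 99.0909 kg; height = 71 × 2.54 = 180.34 cm.
Harris-Benedict: BMR = 66.47 + 13.75(99.0909) + 5.003(180.34) − 6.755(88) = 1736.771 kcal/day.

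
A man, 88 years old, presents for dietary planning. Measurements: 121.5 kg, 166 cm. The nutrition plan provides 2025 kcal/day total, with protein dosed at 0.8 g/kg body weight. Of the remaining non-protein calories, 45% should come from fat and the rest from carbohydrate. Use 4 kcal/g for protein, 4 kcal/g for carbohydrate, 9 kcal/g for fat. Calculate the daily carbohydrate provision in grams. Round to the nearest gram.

Protein = 0.8 × 121.5 = 97.2 g → 97.2 × 4 = 388.8 kcal.
Non-protein calories = 2025 − 388.8 = 1636.2 kcal.
Fat: 45% × 1636.2 = 736.29 kcal; carbohydrate: 899.91 kcal.
Carbohydrate: 899.91 kcal ÷ 4 kcal/g = 224.9775 g.

225 g/day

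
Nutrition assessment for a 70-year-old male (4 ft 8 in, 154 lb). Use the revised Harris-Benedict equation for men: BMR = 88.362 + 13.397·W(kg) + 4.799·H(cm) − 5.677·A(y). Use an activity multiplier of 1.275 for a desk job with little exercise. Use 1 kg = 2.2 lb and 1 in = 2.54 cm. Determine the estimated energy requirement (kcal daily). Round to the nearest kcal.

1672 kcal daily

Convert to metric: weight = 154 ÷ 2.2 = 70 kg; height = (4×12 + 8) × 2.54 = 56 × 2.54 = 142.24 cm.
Harris-Benedict: BMR = 88.362 + 13.397(70) + 4.799(142.24) − 5.677(70) = 1311.3718 kcal/day.
TEE = BMR × activity factor = 1311.3718 × 1.275 = 1671.999 kcal/day.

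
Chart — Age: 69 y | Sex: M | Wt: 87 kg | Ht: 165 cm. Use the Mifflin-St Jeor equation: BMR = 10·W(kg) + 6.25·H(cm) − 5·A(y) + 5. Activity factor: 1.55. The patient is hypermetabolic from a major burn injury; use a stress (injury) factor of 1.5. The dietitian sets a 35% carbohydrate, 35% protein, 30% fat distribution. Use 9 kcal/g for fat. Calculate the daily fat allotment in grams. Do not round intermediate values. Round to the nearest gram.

Mifflin-St Jeor (male): BMR = 10(87) + 6.25(165) − 5(69) + 5 = 870 + 1031.25 − 345 + 5 = 1561.25 kcal/day.
TEE = 1561.25 × 1.55 = 2419.9375 kcal/day.
With stress factor 1.5: 2419.9375 × 1.5 = 3629.9063 kcal/day.
Fat energy = 30% × 3629.9063 = 1088.9719 kcal.
Fat = 1088.9719 ÷ 9 kcal/g = 120.9969 g.

121 g/day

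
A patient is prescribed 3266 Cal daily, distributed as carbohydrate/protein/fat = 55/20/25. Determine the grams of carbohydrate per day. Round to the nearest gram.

Carbohydrate energy = 55% × 3266 = 1796.3 kcal.
At 4 kcal/g: 1796.3 ÷ 4 = 449.075 g.

449 g/day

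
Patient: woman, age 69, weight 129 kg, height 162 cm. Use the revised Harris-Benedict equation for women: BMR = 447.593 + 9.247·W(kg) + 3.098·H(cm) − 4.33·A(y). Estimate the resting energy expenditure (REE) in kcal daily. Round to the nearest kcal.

Harris-Benedict: BMR = 447.593 + 9.247(129) + 3.098(162) − 4.33(69) = 1843.562 kcal/day.

1844 kcal daily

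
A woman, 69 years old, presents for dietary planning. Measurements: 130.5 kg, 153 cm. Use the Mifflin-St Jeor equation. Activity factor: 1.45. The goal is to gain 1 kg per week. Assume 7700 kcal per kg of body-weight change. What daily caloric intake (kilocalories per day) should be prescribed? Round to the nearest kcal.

3645 kilocalories per day

Mifflin-St Jeor (female): BMR = 10(130.5) + 6.25(153) − 5(69) − 161 = 1305 + 956.25 − 345 − 161 = 1755.25 kcal/day.
TEE = 1755.25 × 1.45 = 2545.1125 kcal/day.
Required daily surplus = 1 × 7700 ÷ 7 = 1100 kcal/day.
Target intake = 2545.1125 + 1100 = 3645.1125 kcal/day.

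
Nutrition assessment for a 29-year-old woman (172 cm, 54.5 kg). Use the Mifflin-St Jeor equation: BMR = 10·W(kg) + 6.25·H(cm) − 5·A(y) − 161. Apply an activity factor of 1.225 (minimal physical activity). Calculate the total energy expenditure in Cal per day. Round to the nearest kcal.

Mifflin-St Jeor (female): BMR = 10(54.5) + 6.25(172) − 5(29) − 161 = 545 + 1075 − 145 − 161 = 1314 kcal/day.
TEE = BMR × activity factor = 1314 × 1.225 = 1609.65 kcal/day.

1610 Cal per day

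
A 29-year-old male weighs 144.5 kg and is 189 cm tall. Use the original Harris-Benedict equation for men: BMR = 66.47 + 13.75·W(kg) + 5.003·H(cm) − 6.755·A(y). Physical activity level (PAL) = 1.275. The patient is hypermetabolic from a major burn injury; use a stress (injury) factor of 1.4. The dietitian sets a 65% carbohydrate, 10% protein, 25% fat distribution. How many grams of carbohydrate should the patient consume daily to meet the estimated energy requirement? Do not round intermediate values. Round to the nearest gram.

Harris-Benedict: BMR = 66.47 + 13.75(144.5) + 5.003(189) − 6.755(29) = 2803.017 kcal/day.
TEE = 2803.017 × 1.275 = 3573.8467 kcal/day.
With stress factor 1.4: 3573.8467 × 1.4 = 5003.3853 kcal/day.
Carbohydrate energy = 65% × 5003.3853 = 3252.2005 kcal.
Carbohydrate = 3252.2005 ÷ 4 kcal/g = 813.0501 g.

813 g/day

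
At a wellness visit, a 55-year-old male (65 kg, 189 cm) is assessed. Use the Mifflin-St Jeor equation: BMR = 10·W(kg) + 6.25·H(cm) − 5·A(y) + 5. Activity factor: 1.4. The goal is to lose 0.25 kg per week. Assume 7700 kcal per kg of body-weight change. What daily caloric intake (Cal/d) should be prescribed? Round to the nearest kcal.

1911 Cal/d

Mifflin-St Jeor (male): BMR = 10(65) + 6.25(189) − 5(55) + 5 = 650 + 1181.25 − 275 + 5 = 1561.25 kcal/day.
TEE = 1561.25 × 1.4 = 2185.75 kcal/day.
Required daily deficit = 0.25 × 7700 ÷ 7 = 275 kcal/day.
Target intake = 2185.75 − 275 = 1910.75 kcal/day.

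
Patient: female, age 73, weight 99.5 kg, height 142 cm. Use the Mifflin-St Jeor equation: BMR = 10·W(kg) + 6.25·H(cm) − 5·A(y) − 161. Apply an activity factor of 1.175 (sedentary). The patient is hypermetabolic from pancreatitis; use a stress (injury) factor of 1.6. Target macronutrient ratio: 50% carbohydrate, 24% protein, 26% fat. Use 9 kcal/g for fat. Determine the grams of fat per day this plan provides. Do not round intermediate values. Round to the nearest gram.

74 g/day

Mifflin-St Jeor (female): BMR = 10(99.5) + 6.25(142) − 5(73) − 161 = 995 + 887.5 − 365 − 161 = 1356.5 kcal/day.
TEE = 1356.5 × 1.175 = 1593.8875 kcal/day.
With stress factor 1.6: 1593.8875 × 1.6 = 2550.22 kcal/day.
Fat energy = 26% × 2550.22 = 663.0572 kcal.
Fat = 663.0572 ÷ 9 kcal/g = 73.673 g.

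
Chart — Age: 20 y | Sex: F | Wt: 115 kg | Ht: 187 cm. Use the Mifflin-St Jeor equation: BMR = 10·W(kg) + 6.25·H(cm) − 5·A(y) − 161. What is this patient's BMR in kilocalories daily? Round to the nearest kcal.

2058 kilocalories daily

Mifflin-St Jeor (female): BMR = 10(115) + 6.25(187) − 5(20) − 161 = 1150 + 1168.75 − 100 − 161 = 2057.75 kcal/day.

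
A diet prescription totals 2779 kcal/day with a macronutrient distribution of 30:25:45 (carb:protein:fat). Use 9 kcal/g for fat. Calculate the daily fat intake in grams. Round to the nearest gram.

139 g/day

Fat energy = 45% × 2779 = 1250.55 kcal.
At 9 kcal/g: 1250.55 ÷ 9 = 138.95 g.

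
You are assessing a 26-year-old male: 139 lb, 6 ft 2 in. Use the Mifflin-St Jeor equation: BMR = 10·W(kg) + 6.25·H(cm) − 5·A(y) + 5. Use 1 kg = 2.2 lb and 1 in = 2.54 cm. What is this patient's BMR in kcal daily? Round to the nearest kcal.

Convert to metric: weight = 139 ÷ 2.2 = 63.1818 kg; height = (6×12 + 2) × 2.54 = 74 × 2.54 = 187.96 cm.
Mifflin-St Jeor (male): BMR = 10(63.1818) + 6.25(187.96) − 5(26) + 5 = 631.8182 + 1174.75 − 130 + 5 = 1681.5682 kcal/day.

1682 kcal daily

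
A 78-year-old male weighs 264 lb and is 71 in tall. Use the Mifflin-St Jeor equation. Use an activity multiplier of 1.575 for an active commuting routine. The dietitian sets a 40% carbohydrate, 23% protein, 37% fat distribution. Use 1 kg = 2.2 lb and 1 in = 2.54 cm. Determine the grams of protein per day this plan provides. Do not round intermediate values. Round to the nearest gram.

Convert to metric: weight = 264 ÷ 2.2 = 120 kg; height = 71 × 2.54 = 180.34 cm.
Mifflin-St Jeor (male): BMR = 10(120) + 6.25(180.34) − 5(78) + 5 = 1200 + 1127.125 − 390 + 5 = 1942.125 kcal/day.
TEE = 1942.125 × 1.575 = 3058.8469 kcal/day.
Protein energy = 23% × 3058.8469 = 703.5348 kcal.
Protein = 703.5348 ÷ 4 kcal/g = 175.8837 g.

176 g/day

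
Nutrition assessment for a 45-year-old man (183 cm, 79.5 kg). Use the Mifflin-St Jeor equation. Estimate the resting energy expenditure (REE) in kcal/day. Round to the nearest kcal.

Mifflin-St Jeor (male): BMR = 10(79.5) + 6.25(183) − 5(45) + 5 = 795 + 1143.75 − 225 + 5 = 1718.75 kcal/day.

1719 kcal/day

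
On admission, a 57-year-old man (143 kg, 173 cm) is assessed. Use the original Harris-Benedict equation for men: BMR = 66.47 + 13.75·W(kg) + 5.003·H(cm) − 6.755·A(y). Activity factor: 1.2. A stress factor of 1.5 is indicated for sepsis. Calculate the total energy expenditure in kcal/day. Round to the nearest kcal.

4524 kcal/day

Harris-Benedict: BMR = 66.47 + 13.75(143) + 5.003(173) − 6.755(57) = 2513.204 kcal/day.
TEE = BMR × activity factor = 2513.204 × 1.2 = 3015.8448 kcal/day.
Apply stress factor: 3015.8448 × 1.5 = 4523.7672 kcal/day.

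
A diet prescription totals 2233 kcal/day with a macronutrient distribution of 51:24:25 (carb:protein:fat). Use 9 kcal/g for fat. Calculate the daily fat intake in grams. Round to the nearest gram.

62 g/day

Fat energy = 25% × 2233 = 558.25 kcal.
At 9 kcal/g: 558.25 ÷ 9 = 62.0278 g.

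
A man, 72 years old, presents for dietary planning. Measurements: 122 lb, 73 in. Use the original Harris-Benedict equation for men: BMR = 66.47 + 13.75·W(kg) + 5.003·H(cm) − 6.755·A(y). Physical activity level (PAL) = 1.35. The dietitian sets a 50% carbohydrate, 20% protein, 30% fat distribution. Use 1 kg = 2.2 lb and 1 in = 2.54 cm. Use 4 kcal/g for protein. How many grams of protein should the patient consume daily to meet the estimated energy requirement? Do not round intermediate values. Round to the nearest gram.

86 g/day

Convert to metric: weight = 122 ÷ 2.2 = 55.4545 kg; height = 73 × 2.54 = 185.42 cm.
Harris-Benedict: BMR = 66.47 + 13.75(55.4545) + 5.003(185.42) − 6.755(72) = 1270.2663 kcal/day.
TEE = 1270.2663 × 1.35 = 1714.8595 kcal/day.
Protein energy = 20% × 1714.8595 = 342.9719 kcal.
Protein = 342.9719 ÷ 4 kcal/g = 85.743 g.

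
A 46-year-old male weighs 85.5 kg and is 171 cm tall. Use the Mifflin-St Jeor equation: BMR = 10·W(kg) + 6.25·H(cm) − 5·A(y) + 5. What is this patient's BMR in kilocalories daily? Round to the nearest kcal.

Mifflin-St Jeor (male): BMR = 10(85.5) + 6.25(171) − 5(46) + 5 = 855 + 1068.75 − 230 + 5 = 1698.75 kcal/day.

1699 kilocalories daily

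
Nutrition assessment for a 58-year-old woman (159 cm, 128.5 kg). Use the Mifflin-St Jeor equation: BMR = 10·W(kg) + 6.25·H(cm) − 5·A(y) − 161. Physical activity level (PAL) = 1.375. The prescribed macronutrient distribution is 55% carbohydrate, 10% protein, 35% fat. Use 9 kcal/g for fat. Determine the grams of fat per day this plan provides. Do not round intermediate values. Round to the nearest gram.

Mifflin-St Jeor (female): BMR = 10(128.5) + 6.25(159) − 5(58) − 161 = 1285 + 993.75 − 290 − 161 = 1827.75 kcal/day.
TEE = 1827.75 × 1.375 = 2513.1563 kcal/day.
Fat energy = 35% × 2513.1563 = 879.6047 kcal.
Fat = 879.6047 ÷ 9 kcal/g = 97.7339 g.

98 g/day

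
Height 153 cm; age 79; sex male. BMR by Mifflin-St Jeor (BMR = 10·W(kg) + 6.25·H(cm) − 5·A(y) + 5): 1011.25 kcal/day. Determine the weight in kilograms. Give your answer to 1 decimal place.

1011.25 = 10·W + 6.25(153) − 5(79) + 5
10·W = 1011.25 − 566.25 = 445, so W = 44.5 kg.

44.5 kg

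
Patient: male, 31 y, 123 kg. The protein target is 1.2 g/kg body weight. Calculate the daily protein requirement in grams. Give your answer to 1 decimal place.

147.6 g/day

Protein = 1.2 g/kg × 123 kg = 147.6 g/day.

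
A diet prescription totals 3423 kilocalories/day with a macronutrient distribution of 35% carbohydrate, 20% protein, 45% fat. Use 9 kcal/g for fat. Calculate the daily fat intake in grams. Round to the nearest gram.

Fat energy = 45% × 3423 = 1540.35 kcal.
At 9 kcal/g: 1540.35 ÷ 9 = 171.15 g.

171 g/day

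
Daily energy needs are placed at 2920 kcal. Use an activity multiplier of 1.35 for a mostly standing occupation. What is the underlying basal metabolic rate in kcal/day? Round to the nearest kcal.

BMR = TEE ÷ activity factor = 2920 ÷ 1.35 = 2162.963 kcal/day.

2163 kcal/day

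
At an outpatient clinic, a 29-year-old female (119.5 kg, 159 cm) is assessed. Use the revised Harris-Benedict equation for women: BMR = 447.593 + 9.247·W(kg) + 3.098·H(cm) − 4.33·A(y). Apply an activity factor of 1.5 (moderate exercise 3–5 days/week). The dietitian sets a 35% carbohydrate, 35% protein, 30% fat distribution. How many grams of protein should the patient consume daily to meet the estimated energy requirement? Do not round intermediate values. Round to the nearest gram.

Harris-Benedict: BMR = 447.593 + 9.247(119.5) + 3.098(159) − 4.33(29) = 1919.6215 kcal/day.
TEE = 1919.6215 × 1.5 = 2879.4323 kcal/day.
Protein energy = 35% × 2879.4323 = 1007.8013 kcal.
Protein = 1007.8013 ÷ 4 kcal/g = 251.9503 g.

252 g/day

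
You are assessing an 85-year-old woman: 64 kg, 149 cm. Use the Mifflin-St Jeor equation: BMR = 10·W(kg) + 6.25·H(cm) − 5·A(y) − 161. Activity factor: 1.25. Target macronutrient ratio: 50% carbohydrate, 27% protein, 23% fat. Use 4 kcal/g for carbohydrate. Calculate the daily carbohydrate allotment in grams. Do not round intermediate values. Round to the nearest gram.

154 g/day

Mifflin-St Jeor (female): BMR = 10(64) + 6.25(149) − 5(85) − 161 = 640 + 931.25 − 425 − 161 = 985.25 kcal/day.
TEE = 985.25 × 1.25 = 1231.5625 kcal/day.
Carbohydrate energy = 50% × 1231.5625 = 615.7813 kcal.
Carbohydrate = 615.7813 ÷ 4 kcal/g = 153.9453 g.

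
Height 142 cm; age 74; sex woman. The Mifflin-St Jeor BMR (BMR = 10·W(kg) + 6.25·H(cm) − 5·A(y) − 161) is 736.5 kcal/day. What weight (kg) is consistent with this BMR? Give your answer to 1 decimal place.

38.0 kg

736.5 = 10·W + 6.25(142) − 5(74) − 161
10·W = 736.5 − 356.5 = 380, so W = 38 kg.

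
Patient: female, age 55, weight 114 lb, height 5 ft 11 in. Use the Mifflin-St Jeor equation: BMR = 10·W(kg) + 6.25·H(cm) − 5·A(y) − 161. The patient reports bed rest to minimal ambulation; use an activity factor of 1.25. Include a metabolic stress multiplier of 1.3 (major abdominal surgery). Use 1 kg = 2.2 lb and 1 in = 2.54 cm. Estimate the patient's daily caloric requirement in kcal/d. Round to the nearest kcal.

Convert to metric: weight = 114 ÷ 2.2 = 51.8182 kg; height = (5×12 + 11) × 2.54 = 71 × 2.54 = 180.34 cm.
Mifflin-St Jeor (female): BMR = 10(51.8182) + 6.25(180.34) − 5(55) − 161 = 518.1818 + 1127.125 − 275 − 161 = 1209.3068 kcal/day.
TEE = BMR × activity factor = 1209.3068 × 1.25 = 1511.6335 kcal/day.
Apply stress factor: 1511.6335 × 1.3 = 1965.1236 kcal/day.

1965 kcal/d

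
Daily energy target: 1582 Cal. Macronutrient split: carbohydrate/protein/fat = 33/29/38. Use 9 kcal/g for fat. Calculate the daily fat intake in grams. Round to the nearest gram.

Fat energy = 38% × 1582 = 601.16 kcal.
At 9 kcal/g: 601.16 ÷ 9 = 66.7956 g.

67 g/day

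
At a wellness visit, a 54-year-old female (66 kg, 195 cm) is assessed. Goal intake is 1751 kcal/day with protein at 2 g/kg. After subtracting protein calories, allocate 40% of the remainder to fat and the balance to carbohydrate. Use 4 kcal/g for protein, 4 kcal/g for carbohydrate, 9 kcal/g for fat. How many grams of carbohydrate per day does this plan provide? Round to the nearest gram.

183 g/day

Protein = 2 × 66 = 132 g → 132 × 4 = 528 kcal.
Non-protein calories = 1751 − 528 = 1223 kcal.
Fat: 40% × 1223 = 489.2 kcal; carbohydrate: 733.8 kcal.
Carbohydrate: 733.8 kcal ÷ 4 kcal/g = 183.45 g.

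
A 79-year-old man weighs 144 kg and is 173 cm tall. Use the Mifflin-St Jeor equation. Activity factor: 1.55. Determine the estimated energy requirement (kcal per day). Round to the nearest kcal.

Mifflin-St Jeor (male): BMR = 10(144) + 6.25(173) − 5(79) + 5 = 1440 + 1081.25 − 395 + 5 = 2131.25 kcal/day.
TEE = BMR × activity factor = 2131.25 × 1.55 = 3303.4375 kcal/day.

3303 kcal per day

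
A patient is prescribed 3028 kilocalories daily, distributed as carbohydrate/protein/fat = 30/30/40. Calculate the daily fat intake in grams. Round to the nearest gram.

Fat energy = 40% × 3028 = 1211.2 kcal.
At 9 kcal/g: 1211.2 ÷ 9 = 134.5778 g.

135 g/day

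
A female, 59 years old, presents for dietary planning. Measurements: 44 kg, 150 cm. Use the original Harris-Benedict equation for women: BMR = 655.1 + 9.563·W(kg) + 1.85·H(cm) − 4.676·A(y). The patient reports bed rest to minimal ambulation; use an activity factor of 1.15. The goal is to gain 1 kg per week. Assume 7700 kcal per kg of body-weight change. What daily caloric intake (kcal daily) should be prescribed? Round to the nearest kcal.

Harris-Benedict: BMR = 655.1 + 9.563(44) + 1.85(150) − 4.676(59) = 1077.488 kcal/day.
TEE = 1077.488 × 1.15 = 1239.1112 kcal/day.
Required daily surplus = 1 × 7700 ÷ 7 = 1100 kcal/day.
Target intake = 1239.1112 + 1100 = 2339.1112 kcal/day.

2339 kcal daily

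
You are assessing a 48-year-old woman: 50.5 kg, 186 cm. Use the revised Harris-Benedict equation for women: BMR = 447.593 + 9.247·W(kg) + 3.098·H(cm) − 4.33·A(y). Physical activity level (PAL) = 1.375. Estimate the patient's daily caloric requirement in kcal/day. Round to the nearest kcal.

1764 kcal/day

Harris-Benedict: BMR = 447.593 + 9.247(50.5) + 3.098(186) − 4.33(48) = 1282.9545 kcal/day.
TEE = BMR × activity factor = 1282.9545 × 1.375 = 1764.0624 kcal/day.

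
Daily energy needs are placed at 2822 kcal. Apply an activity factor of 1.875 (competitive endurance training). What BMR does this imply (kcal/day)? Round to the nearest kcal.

1505 kcal/day

BMR = TEE ÷ activity factor = 2822 ÷ 1.875 = 1505.0667 kcal/day.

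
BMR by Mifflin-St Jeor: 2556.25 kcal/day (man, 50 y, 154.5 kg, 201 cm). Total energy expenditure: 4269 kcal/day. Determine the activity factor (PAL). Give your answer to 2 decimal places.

1.67

Activity factor = TEE ÷ BMR = 4269 ÷ 2556.25 = 1.67.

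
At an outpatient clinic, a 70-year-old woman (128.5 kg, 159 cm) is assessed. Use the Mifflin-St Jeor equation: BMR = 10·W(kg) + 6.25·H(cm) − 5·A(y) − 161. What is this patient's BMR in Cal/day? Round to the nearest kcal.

Mifflin-St Jeor (female): BMR = 10(128.5) + 6.25(159) − 5(70) − 161 = 1285 + 993.75 − 350 − 161 = 1767.75 kcal/day.

1768 Cal/day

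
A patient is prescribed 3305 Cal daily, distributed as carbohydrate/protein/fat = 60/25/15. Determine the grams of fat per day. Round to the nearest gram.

55 g/day

Fat energy = 15% × 3305 = 495.75 kcal.
At 9 kcal/g: 495.75 ÷ 9 = 55.0833 g.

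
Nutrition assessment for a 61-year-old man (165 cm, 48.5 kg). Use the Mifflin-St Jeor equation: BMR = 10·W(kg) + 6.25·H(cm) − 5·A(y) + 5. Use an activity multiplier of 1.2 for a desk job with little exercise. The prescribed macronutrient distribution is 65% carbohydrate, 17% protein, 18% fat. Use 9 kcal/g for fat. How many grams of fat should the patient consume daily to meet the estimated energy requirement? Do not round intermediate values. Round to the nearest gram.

29 g/day

Mifflin-St Jeor (male): BMR = 10(48.5) + 6.25(165) − 5(61) + 5 = 485 + 1031.25 − 305 + 5 = 1216.25 kcal/day.
TEE = 1216.25 × 1.2 = 1459.5 kcal/day.
Fat energy = 18% × 1459.5 = 262.71 kcal.
Fat = 262.71 ÷ 9 kcal/g = 29.19 g.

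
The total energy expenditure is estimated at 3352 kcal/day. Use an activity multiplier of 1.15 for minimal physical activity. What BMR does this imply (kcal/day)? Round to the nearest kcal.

BMR = TEE ÷ activity factor = 3352 ÷ 1.15 = 2914.7826 kcal/day.

2915 kcal/day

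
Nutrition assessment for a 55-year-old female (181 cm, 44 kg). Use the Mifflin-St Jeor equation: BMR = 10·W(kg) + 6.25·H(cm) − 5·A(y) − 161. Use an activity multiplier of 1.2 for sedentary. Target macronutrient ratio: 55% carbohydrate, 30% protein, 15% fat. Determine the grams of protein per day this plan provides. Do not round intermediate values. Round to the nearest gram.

Mifflin-St Jeor (female): BMR = 10(44) + 6.25(181) − 5(55) − 161 = 440 + 1131.25 − 275 − 161 = 1135.25 kcal/day.
TEE = 1135.25 × 1.2 = 1362.3 kcal/day.
Protein energy = 30% × 1362.3 = 408.69 kcal.
Protein = 408.69 ÷ 4 kcal/g = 102.1725 g.

102 g/day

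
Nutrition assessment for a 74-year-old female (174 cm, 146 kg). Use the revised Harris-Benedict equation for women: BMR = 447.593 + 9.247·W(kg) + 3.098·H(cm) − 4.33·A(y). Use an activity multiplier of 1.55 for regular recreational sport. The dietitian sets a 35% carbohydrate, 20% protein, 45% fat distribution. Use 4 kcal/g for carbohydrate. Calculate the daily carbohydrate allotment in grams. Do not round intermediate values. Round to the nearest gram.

Harris-Benedict: BMR = 447.593 + 9.247(146) + 3.098(174) − 4.33(74) = 2016.287 kcal/day.
TEE = 2016.287 × 1.55 = 3125.2449 kcal/day.
Carbohydrate energy = 35% × 3125.2449 = 1093.8357 kcal.
Carbohydrate = 1093.8357 ÷ 4 kcal/g = 273.4589 g.

273 g/day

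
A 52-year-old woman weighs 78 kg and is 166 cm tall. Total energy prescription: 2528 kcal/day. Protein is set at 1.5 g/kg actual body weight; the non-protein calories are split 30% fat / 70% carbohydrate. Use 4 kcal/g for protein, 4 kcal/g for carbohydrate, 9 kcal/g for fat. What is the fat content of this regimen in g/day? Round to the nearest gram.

Protein = 1.5 × 78 = 117 g → 117 × 4 = 468 kcal.
Non-protein calories = 2528 − 468 = 2060 kcal.
Fat: 30% × 2060 = 618 kcal; carbohydrate: 1442 kcal.
Fat: 618 kcal ÷ 9 kcal/g = 68.6667 g.

69 g/day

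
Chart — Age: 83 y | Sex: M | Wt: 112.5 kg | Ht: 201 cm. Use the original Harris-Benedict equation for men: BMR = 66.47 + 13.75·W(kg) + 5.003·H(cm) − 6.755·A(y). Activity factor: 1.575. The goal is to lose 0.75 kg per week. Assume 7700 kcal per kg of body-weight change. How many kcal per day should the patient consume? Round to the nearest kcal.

2417 kcal per day

Harris-Benedict: BMR = 66.47 + 13.75(112.5) + 5.003(201) − 6.755(83) = 2058.283 kcal/day.
TEE = 2058.283 × 1.575 = 3241.7957 kcal/day.
Required daily deficit = 0.75 × 7700 ÷ 7 = 825 kcal/day.
Target intake = 3241.7957 − 825 = 2416.7957 kcal/day.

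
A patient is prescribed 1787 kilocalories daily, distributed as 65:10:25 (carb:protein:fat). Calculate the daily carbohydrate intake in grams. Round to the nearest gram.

Carbohydrate energy = 65% × 1787 = 1161.55 kcal.
At 4 kcal/g: 1161.55 ÷ 4 = 290.3875 g.

290 g/day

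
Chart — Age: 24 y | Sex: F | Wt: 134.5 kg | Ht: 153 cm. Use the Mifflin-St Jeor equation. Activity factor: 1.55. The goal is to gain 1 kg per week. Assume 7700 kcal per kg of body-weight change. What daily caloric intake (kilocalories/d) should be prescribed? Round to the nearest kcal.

Mifflin-St Jeor (female): BMR = 10(134.5) + 6.25(153) − 5(24) − 161 = 1345 + 956.25 − 120 − 161 = 2020.25 kcal/day.
TEE = 2020.25 × 1.55 = 3131.3875 kcal/day.
Required daily surplus = 1 × 7700 ÷ 7 = 1100 kcal/day.
Target intake = 3131.3875 + 1100 = 4231.3875 kcal/day.

4231 kilocalories/d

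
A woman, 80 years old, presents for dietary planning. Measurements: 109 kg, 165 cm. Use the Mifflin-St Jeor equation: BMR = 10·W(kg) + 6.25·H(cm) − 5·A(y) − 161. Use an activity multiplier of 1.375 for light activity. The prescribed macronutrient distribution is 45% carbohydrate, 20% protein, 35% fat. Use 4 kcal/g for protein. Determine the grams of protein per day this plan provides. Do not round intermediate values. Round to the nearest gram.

Mifflin-St Jeor (female): BMR = 10(109) + 6.25(165) − 5(80) − 161 = 1090 + 1031.25 − 400 − 161 = 1560.25 kcal/day.
TEE = 1560.25 × 1.375 = 2145.3438 kcal/day.
Protein energy = 20% × 2145.3438 = 429.0688 kcal.
Protein = 429.0688 ÷ 4 kcal/g = 107.2672 g.

107 g/day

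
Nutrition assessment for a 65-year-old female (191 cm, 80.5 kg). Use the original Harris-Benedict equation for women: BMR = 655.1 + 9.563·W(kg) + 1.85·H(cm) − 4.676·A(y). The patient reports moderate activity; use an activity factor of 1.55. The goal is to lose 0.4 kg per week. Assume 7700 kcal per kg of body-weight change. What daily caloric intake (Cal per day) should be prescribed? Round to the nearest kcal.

1845 Cal per day

Harris-Benedict: BMR = 655.1 + 9.563(80.5) + 1.85(191) − 4.676(65) = 1474.3315 kcal/day.
TEE = 1474.3315 × 1.55 = 2285.2138 kcal/day.
Required daily deficit = 0.4 × 7700 ÷ 7 = 440 kcal/day.
Target intake = 2285.2138 − 440 = 1845.2138 kcal/day.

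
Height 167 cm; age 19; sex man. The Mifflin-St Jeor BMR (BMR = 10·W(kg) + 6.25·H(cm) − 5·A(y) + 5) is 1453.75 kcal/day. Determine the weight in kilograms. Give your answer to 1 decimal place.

50.0 kg

1453.75 = 10·W + 6.25(167) − 5(19) + 5
10·W = 1453.75 − 953.75 = 500, so W = 50 kg.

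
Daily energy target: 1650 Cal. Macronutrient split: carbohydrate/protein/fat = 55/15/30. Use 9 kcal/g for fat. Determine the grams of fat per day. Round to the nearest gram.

55 g/day

Fat energy = 30% × 1650 = 495 kcal.
At 9 kcal/g: 495 ÷ 9 = 55 g.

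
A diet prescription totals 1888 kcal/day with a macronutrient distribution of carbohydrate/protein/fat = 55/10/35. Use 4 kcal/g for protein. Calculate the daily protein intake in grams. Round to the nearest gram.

Protein energy = 10% × 1888 = 188.8 kcal.
At 4 kcal/g: 188.8 ÷ 4 = 47.2 g.

47 g/day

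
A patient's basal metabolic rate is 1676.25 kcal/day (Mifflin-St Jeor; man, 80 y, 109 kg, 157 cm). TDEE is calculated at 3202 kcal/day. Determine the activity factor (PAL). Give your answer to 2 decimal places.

Activity factor = TEE ÷ BMR = 3202 ÷ 1676.25 = 1.91.

1.91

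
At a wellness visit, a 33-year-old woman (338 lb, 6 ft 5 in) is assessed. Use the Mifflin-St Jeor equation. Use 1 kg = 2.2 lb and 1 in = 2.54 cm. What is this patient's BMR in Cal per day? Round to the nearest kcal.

2433 Cal per day

Convert to metric: weight = 338 ÷ 2.2 = 153.6364 kg; height = (6×12 + 5) × 2.54 = 77 × 2.54 = 195.58 cm.
Mifflin-St Jeor (female): BMR = 10(153.6364) + 6.25(195.58) − 5(33) − 161 = 1536.3636 + 1222.375 − 165 − 161 = 2432.7386 kcal/day.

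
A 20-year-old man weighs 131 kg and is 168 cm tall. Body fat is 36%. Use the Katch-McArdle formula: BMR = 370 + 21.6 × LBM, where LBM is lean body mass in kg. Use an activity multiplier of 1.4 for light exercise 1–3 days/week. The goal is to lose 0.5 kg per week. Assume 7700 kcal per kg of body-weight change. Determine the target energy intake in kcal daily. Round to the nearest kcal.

2503 kcal daily

LBM = 131 × (1 − 0.36) = 83.84 kg. Katch-McArdle: BMR = 370 + 21.6 × 83.84 = 2180.944 kcal/day.
TEE = 2180.944 × 1.4 = 3053.3216 kcal/day.
Required daily deficit = 0.5 × 7700 ÷ 7 = 550 kcal/day.
Target intake = 3053.3216 − 550 = 2503.3216 kcal/day.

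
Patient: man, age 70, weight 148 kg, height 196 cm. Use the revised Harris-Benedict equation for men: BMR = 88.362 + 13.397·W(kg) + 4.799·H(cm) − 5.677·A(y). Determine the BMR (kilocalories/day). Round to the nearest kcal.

Harris-Benedict: BMR = 88.362 + 13.397(148) + 4.799(196) − 5.677(70) = 2614.332 kcal/day.

2614 kilocalories/day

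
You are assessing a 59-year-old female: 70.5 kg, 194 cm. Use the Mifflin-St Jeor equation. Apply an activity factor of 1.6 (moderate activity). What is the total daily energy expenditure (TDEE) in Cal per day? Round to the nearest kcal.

2338 Cal per day

Mifflin-St Jeor (female): BMR = 10(70.5) + 6.25(194) − 5(59) − 161 = 705 + 1212.5 − 295 − 161 = 1461.5 kcal/day.
TEE = BMR × activity factor = 1461.5 × 1.6 = 2338.4 kcal/day.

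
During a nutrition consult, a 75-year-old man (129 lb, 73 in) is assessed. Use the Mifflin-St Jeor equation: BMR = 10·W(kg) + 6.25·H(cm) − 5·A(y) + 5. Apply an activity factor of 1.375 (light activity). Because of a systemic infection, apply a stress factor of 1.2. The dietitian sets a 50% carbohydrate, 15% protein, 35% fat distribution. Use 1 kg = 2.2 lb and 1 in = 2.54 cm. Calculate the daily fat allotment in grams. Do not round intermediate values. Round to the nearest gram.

Convert to metric: weight = 129 ÷ 2.2 = 58.6364 kg; height = 73 × 2.54 = 185.42 cm.
Mifflin-St Jeor (male): BMR = 10(58.6364) + 6.25(185.42) − 5(75) + 5 = 586.3636 + 1158.875 − 375 + 5 = 1375.2386 kcal/day.
TEE = 1375.2386 × 1.375 = 1890.9531 kcal/day.
With stress factor 1.2: 1890.9531 × 1.2 = 2269.1438 kcal/day.
Fat energy = 35% × 2269.1438 = 794.2003 kcal.
Fat = 794.2003 ÷ 9 kcal/g = 88.2445 g.

88 g/day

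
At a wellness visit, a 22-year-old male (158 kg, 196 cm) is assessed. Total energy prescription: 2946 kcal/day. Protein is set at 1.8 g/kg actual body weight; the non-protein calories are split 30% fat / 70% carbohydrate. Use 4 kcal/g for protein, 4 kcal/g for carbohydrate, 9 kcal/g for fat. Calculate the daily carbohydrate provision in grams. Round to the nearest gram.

Protein = 1.8 × 158 = 284.4 g → 284.4 × 4 = 1137.6 kcal.
Non-protein calories = 2946 − 1137.6 = 1808.4 kcal.
Fat: 30% × 1808.4 = 542.52 kcal; carbohydrate: 1265.88 kcal.
Carbohydrate: 1265.88 kcal ÷ 4 kcal/g = 316.47 g.

316 g/day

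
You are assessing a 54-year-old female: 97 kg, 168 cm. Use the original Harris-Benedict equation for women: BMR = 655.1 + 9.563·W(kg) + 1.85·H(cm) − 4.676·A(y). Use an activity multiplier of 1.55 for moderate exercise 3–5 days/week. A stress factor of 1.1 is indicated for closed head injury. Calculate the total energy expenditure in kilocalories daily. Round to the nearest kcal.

Harris-Benedict: BMR = 655.1 + 9.563(97) + 1.85(168) − 4.676(54) = 1641.007 kcal/day.
TEE = BMR × activity factor = 1641.007 × 1.55 = 2543.5609 kcal/day.
Apply stress factor: 2543.5609 × 1.1 = 2797.9169 kcal/day.

2798 kilocalories daily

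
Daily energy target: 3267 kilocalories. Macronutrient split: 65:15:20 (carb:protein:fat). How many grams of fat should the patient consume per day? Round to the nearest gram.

Fat energy = 20% × 3267 = 653.4 kcal.
At 9 kcal/g: 653.4 ÷ 9 = 72.6 g.

73 g/day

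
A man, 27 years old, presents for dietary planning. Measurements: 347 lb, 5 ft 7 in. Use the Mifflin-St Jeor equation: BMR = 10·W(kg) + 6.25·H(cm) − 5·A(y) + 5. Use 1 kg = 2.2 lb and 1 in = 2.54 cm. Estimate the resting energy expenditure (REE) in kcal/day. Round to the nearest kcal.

Convert to metric: weight = 347 ÷ 2.2 = 157.7273 kg; height = (5×12 + 7) × 2.54 = 67 × 2.54 = 170.18 cm.
Mifflin-St Jeor (male): BMR = 10(157.7273) + 6.25(170.18) − 5(27) + 5 = 1577.2727 + 1063.625 − 135 + 5 = 2510.8977 kcal/day.

2511 kcal/day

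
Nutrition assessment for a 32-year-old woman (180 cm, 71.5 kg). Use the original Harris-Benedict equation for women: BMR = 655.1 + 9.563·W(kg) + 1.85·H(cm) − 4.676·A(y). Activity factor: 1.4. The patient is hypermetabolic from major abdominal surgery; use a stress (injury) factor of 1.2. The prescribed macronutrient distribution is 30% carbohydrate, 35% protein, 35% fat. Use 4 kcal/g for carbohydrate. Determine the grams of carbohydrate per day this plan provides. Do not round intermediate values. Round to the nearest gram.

192 g/day

Harris-Benedict: BMR = 655.1 + 9.563(71.5) + 1.85(180) − 4.676(32) = 1522.2225 kcal/day.
TEE = 1522.2225 × 1.4 = 2131.1115 kcal/day.
With stress factor 1.2: 2131.1115 × 1.2 = 2557.3338 kcal/day.
Carbohydrate energy = 30% × 2557.3338 = 767.2001 kcal.
Carbohydrate = 767.2001 ÷ 4 kcal/g = 191.8 g.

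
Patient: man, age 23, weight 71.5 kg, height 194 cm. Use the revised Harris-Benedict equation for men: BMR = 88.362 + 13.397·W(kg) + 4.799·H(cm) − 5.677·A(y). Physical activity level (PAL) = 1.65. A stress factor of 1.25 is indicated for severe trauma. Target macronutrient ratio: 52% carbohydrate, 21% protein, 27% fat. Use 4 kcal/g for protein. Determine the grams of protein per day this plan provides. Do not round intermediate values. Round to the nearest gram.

200 g/day

Harris-Benedict: BMR = 88.362 + 13.397(71.5) + 4.799(194) − 5.677(23) = 1846.6825 kcal/day.
TEE = 1846.6825 × 1.65 = 3047.0261 kcal/day.
With stress factor 1.25: 3047.0261 × 1.25 = 3808.7827 kcal/day.
Protein energy = 21% × 3808.7827 = 799.8444 kcal.
Protein = 799.8444 ÷ 4 kcal/g = 199.9611 g.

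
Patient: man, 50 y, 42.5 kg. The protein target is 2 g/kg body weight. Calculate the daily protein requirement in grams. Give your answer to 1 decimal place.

85.0 g/day

Protein = 2 g/kg × 42.5 kg = 85 g/day.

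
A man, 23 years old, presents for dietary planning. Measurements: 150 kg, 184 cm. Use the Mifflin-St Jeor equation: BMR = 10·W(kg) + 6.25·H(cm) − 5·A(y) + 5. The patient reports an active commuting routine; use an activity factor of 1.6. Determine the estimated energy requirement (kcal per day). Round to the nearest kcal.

Mifflin-St Jeor (male): BMR = 10(150) + 6.25(184) − 5(23) + 5 = 1500 + 1150 − 115 + 5 = 2540 kcal/day.
TEE = BMR × activity factor = 2540 × 1.6 = 4064 kcal/day.

4064 kcal per day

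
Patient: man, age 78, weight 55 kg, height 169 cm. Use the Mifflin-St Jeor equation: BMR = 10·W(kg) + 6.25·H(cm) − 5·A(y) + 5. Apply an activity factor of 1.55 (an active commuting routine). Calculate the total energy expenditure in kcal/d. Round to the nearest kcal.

1893 kcal/d

Mifflin-St Jeor (male): BMR = 10(55) + 6.25(169) − 5(78) + 5 = 550 + 1056.25 − 390 + 5 = 1221.25 kcal/day.
TEE = BMR × activity factor = 1221.25 × 1.55 = 1892.9375 kcal/day.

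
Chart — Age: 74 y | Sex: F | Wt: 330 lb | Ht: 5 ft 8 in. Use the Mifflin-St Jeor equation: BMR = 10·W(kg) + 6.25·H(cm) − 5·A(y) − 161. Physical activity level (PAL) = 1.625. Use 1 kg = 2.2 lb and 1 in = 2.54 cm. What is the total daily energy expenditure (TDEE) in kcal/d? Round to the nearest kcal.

Convert to metric: weight = 330 ÷ 2.2 = 150 kg; height = (5×12 + 8) × 2.54 = 68 × 2.54 = 172.72 cm.
Mifflin-St Jeor (female): BMR = 10(150) + 6.25(172.72) − 5(74) − 161 = 1500 + 1079.5 − 370 − 161 = 2048.5 kcal/day.
TEE = BMR × activity factor = 2048.5 × 1.625 = 3328.8125 kcal/day.

3329 kcal/d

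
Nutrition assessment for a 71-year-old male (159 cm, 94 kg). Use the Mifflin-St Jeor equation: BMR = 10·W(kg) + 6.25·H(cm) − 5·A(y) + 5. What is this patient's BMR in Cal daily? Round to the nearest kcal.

Mifflin-St Jeor (male): BMR = 10(94) + 6.25(159) − 5(71) + 5 = 940 + 993.75 − 355 + 5 = 1583.75 kcal/day.

1584 Cal daily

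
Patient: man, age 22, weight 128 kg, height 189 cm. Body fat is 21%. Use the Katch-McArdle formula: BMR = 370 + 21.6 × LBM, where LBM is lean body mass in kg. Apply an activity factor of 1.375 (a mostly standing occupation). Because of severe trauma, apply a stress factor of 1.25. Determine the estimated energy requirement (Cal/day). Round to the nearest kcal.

LBM = 128 × (1 − 0.21) = 101.12 kg. Katch-McArdle: BMR = 370 + 21.6 × 101.12 = 2554.192 kcal/day.
TEE = BMR × activity factor = 2554.192 × 1.375 = 3512.014 kcal/day.
Apply stress factor: 3512.014 × 1.25 = 4390.0175 kcal/day.

4390 Cal/day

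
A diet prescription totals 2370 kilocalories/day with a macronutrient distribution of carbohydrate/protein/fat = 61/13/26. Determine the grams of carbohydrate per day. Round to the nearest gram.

Carbohydrate energy = 61% × 2370 = 1445.7 kcal.
At 4 kcal/g: 1445.7 ÷ 4 = 361.425 g.

361 g/day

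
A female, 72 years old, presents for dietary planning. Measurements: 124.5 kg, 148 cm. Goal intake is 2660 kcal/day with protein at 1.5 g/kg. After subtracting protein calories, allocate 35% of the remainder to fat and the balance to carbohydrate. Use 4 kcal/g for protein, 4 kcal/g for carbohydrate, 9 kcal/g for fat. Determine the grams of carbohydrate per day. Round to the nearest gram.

311 g/day

Protein = 1.5 × 124.5 = 186.75 g → 186.75 × 4 = 747 kcal.
Non-protein calories = 2660 − 747 = 1913 kcal.
Fat: 35% × 1913 = 669.55 kcal; carbohydrate: 1243.45 kcal.
Carbohydrate: 1243.45 kcal ÷ 4 kcal/g = 310.8625 g.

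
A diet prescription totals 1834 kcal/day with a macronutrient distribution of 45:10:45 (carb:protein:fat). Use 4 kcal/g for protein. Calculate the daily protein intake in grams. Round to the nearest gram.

46 g/day

Protein energy = 10% × 1834 = 183.4 kcal.
At 4 kcal/g: 183.4 ÷ 4 = 45.85 g.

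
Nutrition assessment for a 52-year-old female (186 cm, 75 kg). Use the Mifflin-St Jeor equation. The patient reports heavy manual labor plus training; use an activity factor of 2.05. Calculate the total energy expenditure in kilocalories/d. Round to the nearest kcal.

Mifflin-St Jeor (female): BMR = 10(75) + 6.25(186) − 5(52) − 161 = 750 + 1162.5 − 260 − 161 = 1491.5 kcal/day.
TEE = BMR × activity factor = 1491.5 × 2.05 = 3057.575 kcal/day.

3058 kilocalories/d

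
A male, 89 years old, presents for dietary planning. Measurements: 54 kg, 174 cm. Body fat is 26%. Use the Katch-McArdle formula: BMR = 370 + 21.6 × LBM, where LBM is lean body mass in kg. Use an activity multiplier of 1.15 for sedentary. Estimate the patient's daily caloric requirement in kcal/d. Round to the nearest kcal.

1418 kcal/d

LBM = 54 × (1 − 0.26) = 39.96 kg. Katch-McArdle: BMR = 370 + 21.6 × 39.96 = 1233.136 kcal/day.
TEE = BMR × activity factor = 1233.136 × 1.15 = 1418.1064 kcal/day.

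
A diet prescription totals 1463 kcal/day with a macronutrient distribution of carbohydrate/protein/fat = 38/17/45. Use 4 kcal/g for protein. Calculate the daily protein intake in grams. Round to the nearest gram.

Protein energy = 17% × 1463 = 248.71 kcal.
At 4 kcal/g: 248.71 ÷ 4 = 62.1775 g.

62 g/day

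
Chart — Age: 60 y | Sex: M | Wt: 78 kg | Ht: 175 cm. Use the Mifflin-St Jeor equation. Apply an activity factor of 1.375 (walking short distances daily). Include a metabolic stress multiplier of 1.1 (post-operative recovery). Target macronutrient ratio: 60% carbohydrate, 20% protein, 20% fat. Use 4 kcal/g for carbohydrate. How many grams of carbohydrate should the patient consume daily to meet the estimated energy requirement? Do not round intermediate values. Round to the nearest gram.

Mifflin-St Jeor (male): BMR = 10(78) + 6.25(175) − 5(60) + 5 = 780 + 1093.75 − 300 + 5 = 1578.75 kcal/day.
TEE = 1578.75 × 1.375 = 2170.7813 kcal/day.
With stress factor 1.1: 2170.7813 × 1.1 = 2387.8594 kcal/day.
Carbohydrate energy = 60% × 2387.8594 = 1432.7156 kcal.
Carbohydrate = 1432.7156 ÷ 4 kcal/g = 358.1789 g.

358 g/day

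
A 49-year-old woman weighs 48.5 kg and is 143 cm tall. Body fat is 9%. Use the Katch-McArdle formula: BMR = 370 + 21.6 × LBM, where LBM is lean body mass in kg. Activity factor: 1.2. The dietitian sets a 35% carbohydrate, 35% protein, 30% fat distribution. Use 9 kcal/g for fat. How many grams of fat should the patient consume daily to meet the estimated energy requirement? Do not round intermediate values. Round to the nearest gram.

LBM = 48.5 × (1 − 0.09) = 44.135 kg. Katch-McArdle: BMR = 370 + 21.6 × 44.135 = 1323.316 kcal/day.
TEE = 1323.316 × 1.2 = 1587.9792 kcal/day.
Fat energy = 30% × 1587.9792 = 476.3938 kcal.
Fat = 476.3938 ÷ 9 kcal/g = 52.9326 g.

53 g/day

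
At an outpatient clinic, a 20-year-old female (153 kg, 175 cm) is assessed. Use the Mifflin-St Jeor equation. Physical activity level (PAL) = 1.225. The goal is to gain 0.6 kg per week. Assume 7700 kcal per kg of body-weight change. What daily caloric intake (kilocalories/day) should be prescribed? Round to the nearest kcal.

Mifflin-St Jeor (female): BMR = 10(153) + 6.25(175) − 5(20) − 161 = 1530 + 1093.75 − 100 − 161 = 2362.75 kcal/day.
TEE = 2362.75 × 1.225 = 2894.3688 kcal/day.
Required daily surplus = 0.6 × 7700 ÷ 7 = 660 kcal/day.
Target intake = 2894.3688 + 660 = 3554.3688 kcal/day.

3554 kilocalories/day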